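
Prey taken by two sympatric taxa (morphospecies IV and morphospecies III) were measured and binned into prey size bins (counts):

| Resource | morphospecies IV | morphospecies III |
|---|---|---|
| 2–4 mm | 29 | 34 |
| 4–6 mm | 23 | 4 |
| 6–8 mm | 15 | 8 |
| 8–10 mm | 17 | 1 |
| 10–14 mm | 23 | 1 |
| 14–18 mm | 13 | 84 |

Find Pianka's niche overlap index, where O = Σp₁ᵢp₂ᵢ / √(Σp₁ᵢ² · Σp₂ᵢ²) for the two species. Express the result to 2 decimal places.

0.50

Proportions for morphospecies IV (n=120): 29/120=0.2417, 23/120=0.1917, 15/120=0.1250, 17/120=0.1417, 23/120=0.1917, 13/120=0.1083
Proportions for morphospecies III (n=132): 34/132=0.2576, 4/132=0.0303, 8/132=0.0606, 1/132=0.0076, 1/132=0.0076, 84/132=0.6364
Σ p₁ᵢp₂ᵢ = 0.062262 + 0.005809 + 0.007575 + 0.001077 + 0.001457 + 0.068922 = 0.147102
Σp_1ᵢ² = 0.2417² + 0.1917² + 0.1250² + 0.1417² + 0.1917² + 0.1083² = 0.058419 + 0.036749 + 0.015625 + 0.020079 + 0.036749 + 0.011729 = 0.179350
Σp_2ᵢ² = 0.2576² + 0.0303² + 0.0606² + 0.0076² + 0.0076² + 0.6364² = 0.066358 + 0.000918 + 0.003672 + 0.000058 + 0.000058 + 0.405005 = 0.476069
O = 0.147102 / √(0.179350 × 0.476069) = 0.147102 / 0.2922037 = 0.5034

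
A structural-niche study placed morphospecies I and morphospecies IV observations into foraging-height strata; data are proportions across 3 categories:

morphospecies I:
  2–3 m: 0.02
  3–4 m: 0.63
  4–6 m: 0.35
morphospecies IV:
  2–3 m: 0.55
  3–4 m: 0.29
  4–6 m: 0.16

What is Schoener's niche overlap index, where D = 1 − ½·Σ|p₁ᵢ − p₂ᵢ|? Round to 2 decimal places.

Σ|p₁ᵢ − p₂ᵢ| = 0.53 + 0.34 + 0.19 = 1.06
D = 1 − ½ × 1.06 = 1 − 0.530 = 0.4700

0.47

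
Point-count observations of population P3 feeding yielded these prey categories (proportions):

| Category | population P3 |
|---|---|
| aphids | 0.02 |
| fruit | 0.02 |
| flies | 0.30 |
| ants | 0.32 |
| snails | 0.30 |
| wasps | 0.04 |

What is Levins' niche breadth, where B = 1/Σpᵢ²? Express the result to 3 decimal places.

Σpᵢ² = 0.02² + 0.02² + 0.30² + 0.32² + 0.30² + 0.04² = 0.0004 + 0.0004 + 0.0900 + 0.1024 + 0.0900 + 0.0016 = 0.2848
B = 1 / 0.2848 = 3.51124

3.511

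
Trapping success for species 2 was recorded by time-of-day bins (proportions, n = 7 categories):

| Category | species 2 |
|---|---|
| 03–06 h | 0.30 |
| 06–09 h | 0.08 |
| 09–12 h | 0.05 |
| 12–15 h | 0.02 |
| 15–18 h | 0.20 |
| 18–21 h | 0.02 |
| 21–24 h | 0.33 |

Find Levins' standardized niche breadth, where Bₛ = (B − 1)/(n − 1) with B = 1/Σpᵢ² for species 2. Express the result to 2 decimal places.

0.50

Σpᵢ² = 0.30² + 0.08² + 0.05² + 0.02² + 0.20² + 0.02² + 0.33² = 0.0900 + 0.0064 + 0.0025 + 0.0004 + 0.0400 + 0.0004 + 0.1089 = 0.2486
B = 1 / 0.2486 = 4.0225
Bₛ = (B − 1)/(n − 1) = (4.0225 − 1)/(7 − 1) = 3.0225/6 = 0.5038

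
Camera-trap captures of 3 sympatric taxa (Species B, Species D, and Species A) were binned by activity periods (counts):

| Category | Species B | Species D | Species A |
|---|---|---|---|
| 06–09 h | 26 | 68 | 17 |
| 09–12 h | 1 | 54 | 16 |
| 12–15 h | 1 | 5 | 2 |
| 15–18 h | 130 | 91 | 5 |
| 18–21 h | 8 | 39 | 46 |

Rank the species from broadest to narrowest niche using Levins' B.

Proportions for Species B (n=166): 26/166=0.1566, 1/166=0.0060, 1/166=0.0060, 130/166=0.7831, 8/166=0.0482
Proportions for Species D (n=257): 68/257=0.2646, 54/257=0.2101, 5/257=0.0195, 91/257=0.3541, 39/257=0.1518
Proportions for Species A (n=86): 17/86=0.1977, 16/86=0.1860, 2/86=0.0233, 5/86=0.0581, 46/86=0.5349
Σp_Bᵢ² = 0.1566² + 0.0060² + 0.0060² + 0.7831² + 0.0482² = 0.024524 + 0.000036 + 0.000036 + 0.613246 + 0.002323 = 0.640165
B_B = 1 / 0.640165 = 1.5621
Σp_Dᵢ² = 0.2646² + 0.2101² + 0.0195² + 0.3541² + 0.1518² = 0.070013 + 0.044142 + 0.000380 + 0.125387 + 0.023043 = 0.262965
B_D = 1 / 0.262965 = 3.8028
Σp_Aᵢ² = 0.1977² + 0.1860² + 0.0233² + 0.0581² + 0.5349² = 0.039085 + 0.034596 + 0.000543 + 0.003376 + 0.286118 = 0.363718
B_A = 1 / 0.363718 = 2.7494
Ranking by B (broadest → narrowest): Species D (3.80) > Species A (2.75) > Species B (1.56)

Species D > Species A > Species B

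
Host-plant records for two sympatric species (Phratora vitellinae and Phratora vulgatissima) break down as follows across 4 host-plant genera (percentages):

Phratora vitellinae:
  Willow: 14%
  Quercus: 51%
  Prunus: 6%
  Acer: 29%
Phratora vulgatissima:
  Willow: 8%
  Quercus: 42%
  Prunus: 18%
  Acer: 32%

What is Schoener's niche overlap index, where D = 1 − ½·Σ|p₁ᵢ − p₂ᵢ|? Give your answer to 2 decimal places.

Convert percentages to proportions (divide by 100).
Σ|p₁ᵢ − p₂ᵢ| = 0.06 + 0.09 + 0.12 + 0.03 = 0.30
D = 1 − ½ × 0.30 = 1 − 0.150 = 0.8500

0.85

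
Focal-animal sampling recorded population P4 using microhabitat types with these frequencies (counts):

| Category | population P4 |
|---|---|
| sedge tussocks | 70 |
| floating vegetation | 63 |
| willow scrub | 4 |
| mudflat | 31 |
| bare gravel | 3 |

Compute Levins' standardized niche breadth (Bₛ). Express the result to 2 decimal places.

0.49

Proportions for population P4 (n=171): 70/171=0.4094, 63/171=0.3684, 4/171=0.0234, 31/171=0.1813, 3/171=0.0175
Σpᵢ² = 0.4094² + 0.3684² + 0.0234² + 0.1813² + 0.0175² = 0.167608 + 0.135719 + 0.000548 + 0.032870 + 0.000306 = 0.337051
B = 1 / 0.337051 = 2.9669
Bₛ = (B − 1)/(n − 1) = (2.9669 − 1)/(5 − 1) = 1.9669/4 = 0.4917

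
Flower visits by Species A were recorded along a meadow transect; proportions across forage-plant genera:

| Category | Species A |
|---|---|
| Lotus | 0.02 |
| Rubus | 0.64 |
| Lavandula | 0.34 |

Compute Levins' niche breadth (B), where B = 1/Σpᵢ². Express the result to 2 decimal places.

Σpᵢ² = 0.02² + 0.64² + 0.34² = 0.0004 + 0.4096 + 0.1156 = 0.5256
B = 1 / 0.5256 = 1.9026

1.90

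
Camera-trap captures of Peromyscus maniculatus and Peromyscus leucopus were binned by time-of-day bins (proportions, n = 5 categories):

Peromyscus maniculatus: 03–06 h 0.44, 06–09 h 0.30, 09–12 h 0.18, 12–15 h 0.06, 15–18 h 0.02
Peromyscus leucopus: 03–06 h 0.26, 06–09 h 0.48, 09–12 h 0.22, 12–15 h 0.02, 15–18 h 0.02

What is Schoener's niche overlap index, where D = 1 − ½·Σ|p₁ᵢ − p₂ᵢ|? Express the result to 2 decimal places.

Σ|p₁ᵢ − p₂ᵢ| = 0.18 + 0.18 + 0.04 + 0.04 + 0.00 = 0.44
D = 1 − ½ × 0.44 = 1 − 0.220 = 0.7800

0.78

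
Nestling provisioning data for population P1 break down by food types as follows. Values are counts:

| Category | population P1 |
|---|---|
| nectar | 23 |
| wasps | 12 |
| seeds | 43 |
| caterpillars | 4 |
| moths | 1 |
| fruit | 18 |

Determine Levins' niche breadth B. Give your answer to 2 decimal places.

3.56

Proportions for population P1 (n=101): 23/101=0.2277, 12/101=0.1188, 43/101=0.4257, 4/101=0.0396, 1/101=0.0099, 18/101=0.1782
Σpᵢ² = 0.2277² + 0.1188² + 0.4257² + 0.0396² + 0.0099² + 0.1782² = 0.051847 + 0.014113 + 0.181220 + 0.001568 + 0.000098 + 0.031755 = 0.280601
B = 1 / 0.280601 = 3.5638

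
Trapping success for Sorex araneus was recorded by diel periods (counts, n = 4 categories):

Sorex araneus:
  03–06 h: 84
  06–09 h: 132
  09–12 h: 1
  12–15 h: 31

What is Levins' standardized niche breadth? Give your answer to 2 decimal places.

Proportions for Sorex araneus (n=248): 84/248=0.3387, 132/248=0.5323, 1/248=0.0040, 31/248=0.1250
Σpᵢ² = 0.3387² + 0.5323² + 0.0040² + 0.1250² = 0.114718 + 0.283343 + 0.000016 + 0.015625 = 0.413702
B = 1 / 0.413702 = 2.4172
Bₛ = (B − 1)/(n − 1) = (2.4172 − 1)/(4 − 1) = 1.4172/3 = 0.4724

0.47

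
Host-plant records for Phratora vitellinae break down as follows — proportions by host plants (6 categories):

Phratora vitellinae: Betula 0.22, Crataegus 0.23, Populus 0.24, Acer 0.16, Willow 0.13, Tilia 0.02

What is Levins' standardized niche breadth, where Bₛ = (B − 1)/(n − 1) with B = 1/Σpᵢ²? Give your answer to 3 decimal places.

0.791

Σpᵢ² = 0.22² + 0.23² + 0.24² + 0.16² + 0.13² + 0.02² = 0.0484 + 0.0529 + 0.0576 + 0.0256 + 0.0169 + 0.0004 = 0.2018
B = 1 / 0.2018 = 4.95540
Bₛ = (B − 1)/(n − 1) = (4.95540 − 1)/(6 − 1) = 3.95540/5 = 0.79108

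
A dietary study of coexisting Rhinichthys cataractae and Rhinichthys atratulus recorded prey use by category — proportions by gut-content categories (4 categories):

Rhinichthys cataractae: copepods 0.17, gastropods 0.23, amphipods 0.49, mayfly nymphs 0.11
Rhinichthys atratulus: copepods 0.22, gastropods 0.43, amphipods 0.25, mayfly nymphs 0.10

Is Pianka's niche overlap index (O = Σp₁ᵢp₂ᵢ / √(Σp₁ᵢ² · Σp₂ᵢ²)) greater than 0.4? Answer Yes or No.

Σ p₁ᵢp₂ᵢ = 0.0374 + 0.0989 + 0.1225 + 0.0110 = 0.2698
Σp_1ᵢ² = 0.17² + 0.23² + 0.49² + 0.11² = 0.0289 + 0.0529 + 0.2401 + 0.0121 = 0.3340
Σp_2ᵢ² = 0.22² + 0.43² + 0.25² + 0.10² = 0.0484 + 0.1849 + 0.0625 + 0.0100 = 0.3058
O = 0.2698 / √(0.3340 × 0.3058) = 0.2698 / 0.31959 = 0.8442
O = 0.8442 > 0.4 → Yes.

Yes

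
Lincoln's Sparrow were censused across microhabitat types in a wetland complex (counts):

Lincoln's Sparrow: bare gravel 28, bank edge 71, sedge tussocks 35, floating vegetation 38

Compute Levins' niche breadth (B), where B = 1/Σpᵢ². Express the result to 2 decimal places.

3.48

Proportions for Lincoln's Sparrow (n=172): 28/172=0.1628, 71/172=0.4128, 35/172=0.2035, 38/172=0.2209
Σpᵢ² = 0.1628² + 0.4128² + 0.2035² + 0.2209² = 0.026504 + 0.170404 + 0.041412 + 0.048797 = 0.287117
B = 1 / 0.287117 = 3.4829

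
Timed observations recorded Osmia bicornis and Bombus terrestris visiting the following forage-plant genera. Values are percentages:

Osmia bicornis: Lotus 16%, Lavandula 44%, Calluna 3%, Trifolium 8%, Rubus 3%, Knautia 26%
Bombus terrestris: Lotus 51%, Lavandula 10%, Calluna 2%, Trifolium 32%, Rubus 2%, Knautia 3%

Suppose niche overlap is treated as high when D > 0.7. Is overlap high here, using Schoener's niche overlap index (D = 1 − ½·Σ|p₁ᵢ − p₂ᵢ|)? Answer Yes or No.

Convert percentages to proportions (divide by 100).
Σ|p₁ᵢ − p₂ᵢ| = 0.35 + 0.34 + 0.01 + 0.24 + 0.01 + 0.23 = 1.18
D = 1 − ½ × 1.18 = 1 − 0.590 = 0.4100
D = 0.4100 < 0.7 → No.

No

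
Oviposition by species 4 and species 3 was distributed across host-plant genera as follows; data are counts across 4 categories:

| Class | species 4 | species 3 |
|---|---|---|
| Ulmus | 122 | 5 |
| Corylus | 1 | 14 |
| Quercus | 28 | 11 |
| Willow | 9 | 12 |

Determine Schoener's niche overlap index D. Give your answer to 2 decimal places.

Proportions for species 4 (n=160): 122/160=0.7625, 1/160=0.0063, 28/160=0.1750, 9/160=0.0563
Proportions for species 3 (n=42): 5/42=0.1190, 14/42=0.3333, 11/42=0.2619, 12/42=0.2857
Σ|p₁ᵢ − p₂ᵢ| = 0.6435 + 0.3270 + 0.0869 + 0.2294 = 1.2868
D = 1 − ½ × 1.2868 = 1 − 0.64340 = 0.35660

0.36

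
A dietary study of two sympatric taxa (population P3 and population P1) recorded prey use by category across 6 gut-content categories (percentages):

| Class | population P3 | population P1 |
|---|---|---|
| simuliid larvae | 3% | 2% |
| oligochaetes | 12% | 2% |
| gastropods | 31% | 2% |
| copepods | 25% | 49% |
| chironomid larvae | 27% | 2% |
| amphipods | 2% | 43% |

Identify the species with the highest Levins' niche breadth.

Convert percentages to proportions (divide by 100).
Σp_P3ᵢ² = 0.03² + 0.12² + 0.31² + 0.25² + 0.27² + 0.02² = 0.0009 + 0.0144 + 0.0961 + 0.0625 + 0.0729 + 0.0004 = 0.2472
B_P3 = 1 / 0.2472 = 4.0453
Σp_P1ᵢ² = 0.02² + 0.02² + 0.02² + 0.49² + 0.02² + 0.43² = 0.0004 + 0.0004 + 0.0004 + 0.2401 + 0.0004 + 0.1849 = 0.4266
B_P1 = 1 / 0.4266 = 2.3441
Highest B → broadest niche (most generalist): population P3 (B = 4.05).

population P3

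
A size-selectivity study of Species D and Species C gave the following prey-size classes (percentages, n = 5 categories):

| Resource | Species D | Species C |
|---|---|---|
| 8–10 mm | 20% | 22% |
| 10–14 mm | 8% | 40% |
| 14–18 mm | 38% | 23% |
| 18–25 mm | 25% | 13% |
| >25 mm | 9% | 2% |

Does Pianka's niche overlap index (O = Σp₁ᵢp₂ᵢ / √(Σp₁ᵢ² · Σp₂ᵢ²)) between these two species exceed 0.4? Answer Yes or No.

Yes

Convert percentages to proportions (divide by 100).
Σ p₁ᵢp₂ᵢ = 0.0440 + 0.0320 + 0.0874 + 0.0325 + 0.0018 = 0.1977
Σp_1ᵢ² = 0.20² + 0.08² + 0.38² + 0.25² + 0.09² = 0.0400 + 0.0064 + 0.1444 + 0.0625 + 0.0081 = 0.2614
Σp_2ᵢ² = 0.22² + 0.40² + 0.23² + 0.13² + 0.02² = 0.0484 + 0.1600 + 0.0529 + 0.0169 + 0.0004 = 0.2786
O = 0.1977 / √(0.2614 × 0.2786) = 0.1977 / 0.26986 = 0.7326
O = 0.7326 > 0.4 → Yes.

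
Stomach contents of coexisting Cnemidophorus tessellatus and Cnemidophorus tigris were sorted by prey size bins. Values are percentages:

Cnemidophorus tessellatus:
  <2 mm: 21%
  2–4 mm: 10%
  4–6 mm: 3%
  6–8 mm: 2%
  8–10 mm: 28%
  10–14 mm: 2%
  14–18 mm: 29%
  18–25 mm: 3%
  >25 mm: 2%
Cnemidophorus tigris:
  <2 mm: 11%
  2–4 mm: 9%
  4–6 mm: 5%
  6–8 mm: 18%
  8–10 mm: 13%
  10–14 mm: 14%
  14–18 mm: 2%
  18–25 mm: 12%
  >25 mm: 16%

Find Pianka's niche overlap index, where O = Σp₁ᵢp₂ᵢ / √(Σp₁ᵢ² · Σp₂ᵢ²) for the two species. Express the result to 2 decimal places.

Convert percentages to proportions (divide by 100).
Σ p₁ᵢp₂ᵢ = 0.0231 + 0.0090 + 0.0015 + 0.0036 + 0.0364 + 0.0028 + 0.0058 + 0.0036 + 0.0032 = 0.0890
Σp_1ᵢ² = 0.21² + 0.10² + 0.03² + 0.02² + 0.28² + 0.02² + 0.29² + 0.03² + 0.02² = 0.0441 + 0.0100 + 0.0009 + 0.0004 + 0.0784 + 0.0004 + 0.0841 + 0.0009 + 0.0004 = 0.2196
Σp_2ᵢ² = 0.11² + 0.09² + 0.05² + 0.18² + 0.13² + 0.14² + 0.02² + 0.12² + 0.16² = 0.0121 + 0.0081 + 0.0025 + 0.0324 + 0.0169 + 0.0196 + 0.0004 + 0.0144 + 0.0256 = 0.1320
O = 0.0890 / √(0.2196 × 0.1320) = 0.0890 / 0.17026 = 0.5227

0.52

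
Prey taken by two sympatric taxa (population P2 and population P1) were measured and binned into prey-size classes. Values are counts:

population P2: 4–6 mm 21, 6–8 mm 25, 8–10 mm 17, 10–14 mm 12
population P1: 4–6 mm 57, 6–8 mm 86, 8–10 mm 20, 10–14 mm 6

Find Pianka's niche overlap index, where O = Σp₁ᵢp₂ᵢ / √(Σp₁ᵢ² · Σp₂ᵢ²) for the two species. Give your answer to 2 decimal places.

Proportions for population P2 (n=75): 21/75=0.2800, 25/75=0.3333, 17/75=0.2267, 12/75=0.1600
Proportions for population P1 (n=169): 57/169=0.3373, 86/169=0.5089, 20/169=0.1183, 6/169=0.0355
Σ p₁ᵢp₂ᵢ = 0.094444 + 0.169616 + 0.026819 + 0.005680 = 0.296559
Σp_1ᵢ² = 0.2800² + 0.3333² + 0.2267² + 0.1600² = 0.078400 + 0.111089 + 0.051393 + 0.025600 = 0.266482
Σp_2ᵢ² = 0.3373² + 0.5089² + 0.1183² + 0.0355² = 0.113771 + 0.258979 + 0.013995 + 0.001260 = 0.388005
O = 0.296559 / √(0.266482 × 0.388005) = 0.296559 / 0.3215530 = 0.9223

0.92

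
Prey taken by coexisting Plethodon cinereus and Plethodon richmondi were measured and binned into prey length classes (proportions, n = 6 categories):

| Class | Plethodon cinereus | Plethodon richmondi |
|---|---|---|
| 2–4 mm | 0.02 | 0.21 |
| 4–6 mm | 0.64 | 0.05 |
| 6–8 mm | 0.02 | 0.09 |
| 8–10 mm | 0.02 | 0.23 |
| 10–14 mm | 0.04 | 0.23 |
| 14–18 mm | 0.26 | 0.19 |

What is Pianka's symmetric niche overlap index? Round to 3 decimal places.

0.329

Σ p₁ᵢp₂ᵢ = 0.0042 + 0.0320 + 0.0018 + 0.0046 + 0.0092 + 0.0494 = 0.1012
Σp_1ᵢ² = 0.02² + 0.64² + 0.02² + 0.02² + 0.04² + 0.26² = 0.0004 + 0.4096 + 0.0004 + 0.0004 + 0.0016 + 0.0676 = 0.4800
Σp_2ᵢ² = 0.21² + 0.05² + 0.09² + 0.23² + 0.23² + 0.19² = 0.0441 + 0.0025 + 0.0081 + 0.0529 + 0.0529 + 0.0361 = 0.1966
O = 0.1012 / √(0.4800 × 0.1966) = 0.1012 / 0.307194 = 0.32943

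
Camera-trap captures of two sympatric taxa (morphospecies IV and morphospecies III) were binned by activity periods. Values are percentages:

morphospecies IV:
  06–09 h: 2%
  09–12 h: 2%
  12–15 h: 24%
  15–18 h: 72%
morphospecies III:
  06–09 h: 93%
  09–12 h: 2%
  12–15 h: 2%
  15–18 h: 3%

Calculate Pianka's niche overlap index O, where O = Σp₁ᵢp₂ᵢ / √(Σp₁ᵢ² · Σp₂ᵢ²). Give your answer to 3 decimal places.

0.064

Convert percentages to proportions (divide by 100).
Σ p₁ᵢp₂ᵢ = 0.0186 + 0.0004 + 0.0048 + 0.0216 = 0.0454
Σp_1ᵢ² = 0.02² + 0.02² + 0.24² + 0.72² = 0.0004 + 0.0004 + 0.0576 + 0.5184 = 0.5768
Σp_2ᵢ² = 0.93² + 0.02² + 0.02² + 0.03² = 0.8649 + 0.0004 + 0.0004 + 0.0009 = 0.8666
O = 0.0454 / √(0.5768 × 0.8666) = 0.0454 / 0.707004 = 0.06421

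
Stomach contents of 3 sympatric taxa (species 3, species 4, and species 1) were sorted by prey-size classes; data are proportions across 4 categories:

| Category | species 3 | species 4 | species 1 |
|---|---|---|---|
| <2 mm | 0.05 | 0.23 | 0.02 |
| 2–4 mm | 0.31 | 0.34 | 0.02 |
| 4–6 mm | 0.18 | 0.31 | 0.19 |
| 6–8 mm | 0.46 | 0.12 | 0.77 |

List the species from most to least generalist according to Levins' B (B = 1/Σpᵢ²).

Σp_3ᵢ² = 0.05² + 0.31² + 0.18² + 0.46² = 0.0025 + 0.0961 + 0.0324 + 0.2116 = 0.3426
B_3 = 1 / 0.3426 = 2.9189
Σp_4ᵢ² = 0.23² + 0.34² + 0.31² + 0.12² = 0.0529 + 0.1156 + 0.0961 + 0.0144 = 0.2790
B_4 = 1 / 0.2790 = 3.5842
Σp_1ᵢ² = 0.02² + 0.02² + 0.19² + 0.77² = 0.0004 + 0.0004 + 0.0361 + 0.5929 = 0.6298
B_1 = 1 / 0.6298 = 1.5878
Ranking by B (broadest → narrowest): species 4 (3.58) > species 3 (2.92) > species 1 (1.59)

species 4 > species 3 > species 1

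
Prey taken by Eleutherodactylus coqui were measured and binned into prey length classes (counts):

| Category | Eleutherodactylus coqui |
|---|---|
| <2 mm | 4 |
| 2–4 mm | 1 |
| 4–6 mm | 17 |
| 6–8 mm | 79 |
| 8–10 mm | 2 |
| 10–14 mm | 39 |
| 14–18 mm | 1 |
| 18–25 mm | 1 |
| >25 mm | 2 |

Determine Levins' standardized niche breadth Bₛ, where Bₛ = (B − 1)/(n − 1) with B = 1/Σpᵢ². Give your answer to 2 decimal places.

0.20

Proportions for Eleutherodactylus coqui (n=146): 4/146=0.0274, 1/146=0.0068, 17/146=0.1164, 79/146=0.5411, 2/146=0.0137, 39/146=0.2671, 1/146=0.0068, 1/146=0.0068, 2/146=0.0137
Σpᵢ² = 0.0274² + 0.0068² + 0.1164² + 0.5411² + 0.0137² + 0.2671² + 0.0068² + 0.0068² + 0.0137² = 0.000751 + 0.000046 + 0.013549 + 0.292789 + 0.000188 + 0.071342 + 0.000046 + 0.000046 + 0.000188 = 0.378945
B = 1 / 0.378945 = 2.6389
Bₛ = (B − 1)/(n − 1) = (2.6389 − 1)/(9 − 1) = 1.6389/8 = 0.2049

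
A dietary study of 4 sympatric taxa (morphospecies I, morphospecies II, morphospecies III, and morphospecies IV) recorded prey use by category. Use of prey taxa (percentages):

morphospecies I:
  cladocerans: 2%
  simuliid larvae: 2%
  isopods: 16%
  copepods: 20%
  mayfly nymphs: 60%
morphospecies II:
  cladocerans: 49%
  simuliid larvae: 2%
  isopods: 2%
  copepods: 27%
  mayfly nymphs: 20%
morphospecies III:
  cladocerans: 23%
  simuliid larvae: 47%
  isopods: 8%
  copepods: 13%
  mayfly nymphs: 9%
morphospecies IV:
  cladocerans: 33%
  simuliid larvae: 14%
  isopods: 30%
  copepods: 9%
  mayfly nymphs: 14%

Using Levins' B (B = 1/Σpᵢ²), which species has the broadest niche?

morphospecies IV

Convert percentages to proportions (divide by 100).
Σp_Iᵢ² = 0.02² + 0.02² + 0.16² + 0.20² + 0.60² = 0.0004 + 0.0004 + 0.0256 + 0.0400 + 0.3600 = 0.4264
B_I = 1 / 0.4264 = 2.3452
Σp_IIᵢ² = 0.49² + 0.02² + 0.02² + 0.27² + 0.20² = 0.2401 + 0.0004 + 0.0004 + 0.0729 + 0.0400 = 0.3538
B_II = 1 / 0.3538 = 2.8265
Σp_IIIᵢ² = 0.23² + 0.47² + 0.08² + 0.13² + 0.09² = 0.0529 + 0.2209 + 0.0064 + 0.0169 + 0.0081 = 0.3052
B_III = 1 / 0.3052 = 3.2765
Σp_IVᵢ² = 0.33² + 0.14² + 0.30² + 0.09² + 0.14² = 0.1089 + 0.0196 + 0.0900 + 0.0081 + 0.0196 = 0.2462
B_IV = 1 / 0.2462 = 4.0617
Highest B → broadest niche (most generalist): morphospecies IV (B = 4.06).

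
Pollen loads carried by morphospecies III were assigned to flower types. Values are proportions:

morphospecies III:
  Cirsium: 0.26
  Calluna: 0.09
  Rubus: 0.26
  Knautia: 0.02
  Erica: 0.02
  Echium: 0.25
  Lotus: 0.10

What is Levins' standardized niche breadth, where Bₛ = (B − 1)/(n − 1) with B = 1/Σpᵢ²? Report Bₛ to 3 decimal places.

0.603

Σpᵢ² = 0.26² + 0.09² + 0.26² + 0.02² + 0.02² + 0.25² + 0.10² = 0.0676 + 0.0081 + 0.0676 + 0.0004 + 0.0004 + 0.0625 + 0.0100 = 0.2166
B = 1 / 0.2166 = 4.61681
Bₛ = (B − 1)/(n − 1) = (4.61681 − 1)/(7 − 1) = 3.61681/6 = 0.60280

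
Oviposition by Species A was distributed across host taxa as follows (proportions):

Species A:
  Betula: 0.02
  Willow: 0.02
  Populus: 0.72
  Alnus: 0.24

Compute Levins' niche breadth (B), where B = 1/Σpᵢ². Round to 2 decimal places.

1.73

Σpᵢ² = 0.02² + 0.02² + 0.72² + 0.24² = 0.0004 + 0.0004 + 0.5184 + 0.0576 = 0.5768
B = 1 / 0.5768 = 1.7337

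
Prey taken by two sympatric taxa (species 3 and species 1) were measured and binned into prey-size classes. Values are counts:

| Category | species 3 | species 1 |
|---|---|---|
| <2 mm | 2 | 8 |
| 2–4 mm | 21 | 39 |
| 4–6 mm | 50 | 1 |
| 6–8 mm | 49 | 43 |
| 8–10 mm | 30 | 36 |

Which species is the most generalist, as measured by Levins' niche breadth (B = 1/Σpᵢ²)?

species 3

Proportions for species 3 (n=152): 2/152=0.0132, 21/152=0.1382, 50/152=0.3289, 49/152=0.3224, 30/152=0.1974
Proportions for species 1 (n=127): 8/127=0.0630, 39/127=0.3071, 1/127=0.0079, 43/127=0.3386, 36/127=0.2835
Σp_3ᵢ² = 0.0132² + 0.1382² + 0.3289² + 0.3224² + 0.1974² = 0.000174 + 0.019099 + 0.108175 + 0.103942 + 0.038967 = 0.270357
B_3 = 1 / 0.270357 = 3.6988
Σp_1ᵢ² = 0.0630² + 0.3071² + 0.0079² + 0.3386² + 0.2835² = 0.003969 + 0.094310 + 0.000062 + 0.114650 + 0.080372 = 0.293363
B_1 = 1 / 0.293363 = 3.4087
Highest B → broadest niche (most generalist): species 3 (B = 3.70).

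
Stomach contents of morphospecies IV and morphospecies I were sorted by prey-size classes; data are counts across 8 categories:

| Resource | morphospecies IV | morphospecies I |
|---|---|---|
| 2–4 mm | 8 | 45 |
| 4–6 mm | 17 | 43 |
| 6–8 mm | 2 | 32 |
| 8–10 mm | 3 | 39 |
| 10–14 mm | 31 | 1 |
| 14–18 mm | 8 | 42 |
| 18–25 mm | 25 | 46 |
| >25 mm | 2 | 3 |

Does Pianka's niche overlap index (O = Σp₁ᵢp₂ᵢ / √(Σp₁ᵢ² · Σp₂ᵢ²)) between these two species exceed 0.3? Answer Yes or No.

Yes

Proportions for morphospecies IV (n=96): 8/96=0.0833, 17/96=0.1771, 2/96=0.0208, 3/96=0.0313, 31/96=0.3229, 8/96=0.0833, 25/96=0.2604, 2/96=0.0208
Proportions for morphospecies I (n=251): 45/251=0.1793, 43/251=0.1713, 32/251=0.1275, 39/251=0.1554, 1/251=0.0040, 42/251=0.1673, 46/251=0.1833, 3/251=0.0120
Σ p₁ᵢp₂ᵢ = 0.014936 + 0.030337 + 0.002652 + 0.004864 + 0.001292 + 0.013936 + 0.047731 + 0.000250 = 0.115998
Σp_1ᵢ² = 0.0833² + 0.1771² + 0.0208² + 0.0313² + 0.3229² + 0.0833² + 0.2604² + 0.0208² = 0.006939 + 0.031364 + 0.000433 + 0.000980 + 0.104264 + 0.006939 + 0.067808 + 0.000433 = 0.219160
Σp_2ᵢ² = 0.1793² + 0.1713² + 0.1275² + 0.1554² + 0.0040² + 0.1673² + 0.1833² + 0.0120² = 0.032148 + 0.029344 + 0.016256 + 0.024149 + 0.000016 + 0.027989 + 0.033599 + 0.000144 = 0.163645
O = 0.115998 / √(0.219160 × 0.163645) = 0.115998 / 0.1893791 = 0.6125
O = 0.6125 > 0.3 → Yes.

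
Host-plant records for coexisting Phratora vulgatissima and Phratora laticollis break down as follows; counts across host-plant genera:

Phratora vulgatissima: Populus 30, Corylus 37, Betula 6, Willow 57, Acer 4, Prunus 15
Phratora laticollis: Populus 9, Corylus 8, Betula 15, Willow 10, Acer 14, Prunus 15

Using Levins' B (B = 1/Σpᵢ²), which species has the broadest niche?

Phratora laticollis

Proportions for Phratora vulgatissima (n=149): 30/149=0.2013, 37/149=0.2483, 6/149=0.0403, 57/149=0.3826, 4/149=0.0268, 15/149=0.1007
Proportions for Phratora laticollis (n=71): 9/71=0.1268, 8/71=0.1127, 15/71=0.2113, 10/71=0.1408, 14/71=0.1972, 15/71=0.2113
Σp_vulgᵢ² = 0.2013² + 0.2483² + 0.0403² + 0.3826² + 0.0268² + 0.1007² = 0.040522 + 0.061653 + 0.001624 + 0.146383 + 0.000718 + 0.010140 = 0.261040
B_vulg = 1 / 0.261040 = 3.8308
Σp_latiᵢ² = 0.1268² + 0.1127² + 0.2113² + 0.1408² + 0.1972² + 0.2113² = 0.016078 + 0.012701 + 0.044648 + 0.019825 + 0.038888 + 0.044648 = 0.176788
B_lati = 1 / 0.176788 = 5.6565
Highest B → broadest niche (most generalist): Phratora laticollis (B = 5.66).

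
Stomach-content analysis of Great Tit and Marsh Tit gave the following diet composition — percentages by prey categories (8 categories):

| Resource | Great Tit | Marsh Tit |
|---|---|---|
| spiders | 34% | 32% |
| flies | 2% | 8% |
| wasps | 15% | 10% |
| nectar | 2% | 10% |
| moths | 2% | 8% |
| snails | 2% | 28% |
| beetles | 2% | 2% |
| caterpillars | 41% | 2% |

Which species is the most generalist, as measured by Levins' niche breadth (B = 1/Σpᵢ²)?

Convert percentages to proportions (divide by 100).
Σp_Greaᵢ² = 0.34² + 0.02² + 0.15² + 0.02² + 0.02² + 0.02² + 0.02² + 0.41² = 0.1156 + 0.0004 + 0.0225 + 0.0004 + 0.0004 + 0.0004 + 0.0004 + 0.1681 = 0.3082
B_Grea = 1 / 0.3082 = 3.2446
Σp_Marsᵢ² = 0.32² + 0.08² + 0.10² + 0.10² + 0.08² + 0.28² + 0.02² + 0.02² = 0.1024 + 0.0064 + 0.0100 + 0.0100 + 0.0064 + 0.0784 + 0.0004 + 0.0004 = 0.2144
B_Mars = 1 / 0.2144 = 4.6642
Highest B → broadest niche (most generalist): Marsh Tit (B = 4.66).

Marsh Tit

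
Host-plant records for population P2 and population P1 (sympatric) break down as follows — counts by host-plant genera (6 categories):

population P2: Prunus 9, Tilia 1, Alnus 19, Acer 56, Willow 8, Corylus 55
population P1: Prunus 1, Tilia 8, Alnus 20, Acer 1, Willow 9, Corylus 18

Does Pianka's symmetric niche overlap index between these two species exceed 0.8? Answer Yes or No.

Proportions for population P2 (n=148): 9/148=0.0608, 1/148=0.0068, 19/148=0.1284, 56/148=0.3784, 8/148=0.0541, 55/148=0.3716
Proportions for population P1 (n=57): 1/57=0.0175, 8/57=0.1404, 20/57=0.3509, 1/57=0.0175, 9/57=0.1579, 18/57=0.3158
Σ p₁ᵢp₂ᵢ = 0.001064 + 0.000955 + 0.045056 + 0.006622 + 0.008542 + 0.117351 = 0.179590
Σp_1ᵢ² = 0.0608² + 0.0068² + 0.1284² + 0.3784² + 0.0541² + 0.3716² = 0.003697 + 0.000046 + 0.016487 + 0.143187 + 0.002927 + 0.138087 = 0.304431
Σp_2ᵢ² = 0.0175² + 0.1404² + 0.3509² + 0.0175² + 0.1579² + 0.3158² = 0.000306 + 0.019712 + 0.123131 + 0.000306 + 0.024932 + 0.099730 = 0.268117
O = 0.179590 / √(0.304431 × 0.268117) = 0.179590 / 0.2856976 = 0.6286
O = 0.6286 < 0.8 → No.

No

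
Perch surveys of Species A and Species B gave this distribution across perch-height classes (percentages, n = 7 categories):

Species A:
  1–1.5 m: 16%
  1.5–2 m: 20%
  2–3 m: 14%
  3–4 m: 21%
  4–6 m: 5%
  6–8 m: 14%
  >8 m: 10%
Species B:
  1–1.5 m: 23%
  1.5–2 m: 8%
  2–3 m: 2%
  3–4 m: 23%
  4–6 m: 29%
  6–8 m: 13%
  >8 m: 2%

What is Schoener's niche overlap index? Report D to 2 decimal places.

0.67

Convert percentages to proportions (divide by 100).
Σ|p₁ᵢ − p₂ᵢ| = 0.07 + 0.12 + 0.12 + 0.02 + 0.24 + 0.01 + 0.08 = 0.66
D = 1 − ½ × 0.66 = 1 − 0.330 = 0.6700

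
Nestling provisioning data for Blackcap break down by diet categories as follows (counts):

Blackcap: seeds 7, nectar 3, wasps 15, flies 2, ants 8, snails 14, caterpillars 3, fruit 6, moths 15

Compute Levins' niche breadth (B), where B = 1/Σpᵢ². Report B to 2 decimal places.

Proportions for Blackcap (n=73): 7/73=0.0959, 3/73=0.0411, 15/73=0.2055, 2/73=0.0274, 8/73=0.1096, 14/73=0.1918, 3/73=0.0411, 6/73=0.0822, 15/73=0.2055
Σpᵢ² = 0.0959² + 0.0411² + 0.2055² + 0.0274² + 0.1096² + 0.1918² + 0.0411² + 0.0822² + 0.2055² = 0.009197 + 0.001689 + 0.042230 + 0.000751 + 0.012012 + 0.036787 + 0.001689 + 0.006757 + 0.042230 = 0.153342
B = 1 / 0.153342 = 6.5214

6.52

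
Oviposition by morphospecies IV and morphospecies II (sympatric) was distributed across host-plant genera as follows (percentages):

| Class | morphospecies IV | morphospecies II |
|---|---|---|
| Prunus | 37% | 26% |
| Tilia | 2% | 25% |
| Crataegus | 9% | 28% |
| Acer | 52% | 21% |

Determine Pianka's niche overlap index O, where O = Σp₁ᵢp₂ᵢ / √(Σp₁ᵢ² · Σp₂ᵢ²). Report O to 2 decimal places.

Convert percentages to proportions (divide by 100).
Σ p₁ᵢp₂ᵢ = 0.0962 + 0.0050 + 0.0252 + 0.1092 = 0.2356
Σp_1ᵢ² = 0.37² + 0.02² + 0.09² + 0.52² = 0.1369 + 0.0004 + 0.0081 + 0.2704 = 0.4158
Σp_2ᵢ² = 0.26² + 0.25² + 0.28² + 0.21² = 0.0676 + 0.0625 + 0.0784 + 0.0441 = 0.2526
O = 0.2356 / √(0.4158 × 0.2526) = 0.2356 / 0.32408 = 0.7270

0.73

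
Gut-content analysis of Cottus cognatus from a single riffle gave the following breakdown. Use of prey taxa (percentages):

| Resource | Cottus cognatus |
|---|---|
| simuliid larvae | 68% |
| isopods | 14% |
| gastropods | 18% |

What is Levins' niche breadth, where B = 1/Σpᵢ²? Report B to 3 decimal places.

Convert percentages to proportions (divide by 100).
Σpᵢ² = 0.68² + 0.14² + 0.18² = 0.4624 + 0.0196 + 0.0324 = 0.5144
B = 1 / 0.5144 = 1.94401

1.944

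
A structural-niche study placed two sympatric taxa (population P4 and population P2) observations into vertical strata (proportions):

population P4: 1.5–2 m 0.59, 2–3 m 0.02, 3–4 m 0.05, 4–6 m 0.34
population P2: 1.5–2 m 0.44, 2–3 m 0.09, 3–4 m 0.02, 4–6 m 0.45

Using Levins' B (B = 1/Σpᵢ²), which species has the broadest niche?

population P2

Σp_P4ᵢ² = 0.59² + 0.02² + 0.05² + 0.34² = 0.3481 + 0.0004 + 0.0025 + 0.1156 = 0.4666
B_P4 = 1 / 0.4666 = 2.1432
Σp_P2ᵢ² = 0.44² + 0.09² + 0.02² + 0.45² = 0.1936 + 0.0081 + 0.0004 + 0.2025 = 0.4046
B_P2 = 1 / 0.4046 = 2.4716
Highest B → broadest niche (most generalist): population P2 (B = 2.47).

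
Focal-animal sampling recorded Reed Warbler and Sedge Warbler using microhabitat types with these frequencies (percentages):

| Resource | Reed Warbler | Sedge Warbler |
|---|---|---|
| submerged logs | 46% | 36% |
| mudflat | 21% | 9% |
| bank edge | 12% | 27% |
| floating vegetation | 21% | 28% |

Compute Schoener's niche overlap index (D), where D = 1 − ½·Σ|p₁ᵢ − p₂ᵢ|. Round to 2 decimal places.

0.78

Convert percentages to proportions (divide by 100).
Σ|p₁ᵢ − p₂ᵢ| = 0.10 + 0.12 + 0.15 + 0.07 = 0.44
D = 1 − ½ × 0.44 = 1 − 0.220 = 0.7800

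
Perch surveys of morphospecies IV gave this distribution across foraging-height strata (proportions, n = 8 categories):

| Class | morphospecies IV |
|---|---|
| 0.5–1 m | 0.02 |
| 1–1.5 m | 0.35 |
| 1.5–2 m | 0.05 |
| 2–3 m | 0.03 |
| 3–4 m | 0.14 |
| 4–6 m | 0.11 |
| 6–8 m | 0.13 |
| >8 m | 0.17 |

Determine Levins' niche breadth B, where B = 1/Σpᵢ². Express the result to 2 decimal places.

4.91

Σpᵢ² = 0.02² + 0.35² + 0.05² + 0.03² + 0.14² + 0.11² + 0.13² + 0.17² = 0.0004 + 0.1225 + 0.0025 + 0.0009 + 0.0196 + 0.0121 + 0.0169 + 0.0289 = 0.2038
B = 1 / 0.2038 = 4.9068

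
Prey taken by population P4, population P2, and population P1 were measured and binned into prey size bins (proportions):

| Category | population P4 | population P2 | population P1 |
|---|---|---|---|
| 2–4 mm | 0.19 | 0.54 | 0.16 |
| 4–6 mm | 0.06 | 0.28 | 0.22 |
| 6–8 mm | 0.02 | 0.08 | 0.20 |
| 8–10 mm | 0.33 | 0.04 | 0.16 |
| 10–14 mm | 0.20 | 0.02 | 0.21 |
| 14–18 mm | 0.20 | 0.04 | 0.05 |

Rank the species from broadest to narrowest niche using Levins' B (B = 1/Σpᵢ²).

population P1 > population P4 > population P2

Σp_P4ᵢ² = 0.19² + 0.06² + 0.02² + 0.33² + 0.20² + 0.20² = 0.0361 + 0.0036 + 0.0004 + 0.1089 + 0.0400 + 0.0400 = 0.2290
B_P4 = 1 / 0.2290 = 4.3668
Σp_P2ᵢ² = 0.54² + 0.28² + 0.08² + 0.04² + 0.02² + 0.04² = 0.2916 + 0.0784 + 0.0064 + 0.0016 + 0.0004 + 0.0016 = 0.3800
B_P2 = 1 / 0.3800 = 2.6316
Σp_P1ᵢ² = 0.16² + 0.22² + 0.20² + 0.16² + 0.21² + 0.05² = 0.0256 + 0.0484 + 0.0400 + 0.0256 + 0.0441 + 0.0025 = 0.1862
B_P1 = 1 / 0.1862 = 5.3706
Ranking by B (broadest → narrowest): population P1 (5.37) > population P4 (4.37) > population P2 (2.63)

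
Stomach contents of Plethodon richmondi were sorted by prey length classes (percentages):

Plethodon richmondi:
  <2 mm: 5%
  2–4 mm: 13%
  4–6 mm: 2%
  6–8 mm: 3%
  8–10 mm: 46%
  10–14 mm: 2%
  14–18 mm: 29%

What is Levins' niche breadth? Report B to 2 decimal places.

3.16

Convert percentages to proportions (divide by 100).
Σpᵢ² = 0.05² + 0.13² + 0.02² + 0.03² + 0.46² + 0.02² + 0.29² = 0.0025 + 0.0169 + 0.0004 + 0.0009 + 0.2116 + 0.0004 + 0.0841 = 0.3168
B = 1 / 0.3168 = 3.1566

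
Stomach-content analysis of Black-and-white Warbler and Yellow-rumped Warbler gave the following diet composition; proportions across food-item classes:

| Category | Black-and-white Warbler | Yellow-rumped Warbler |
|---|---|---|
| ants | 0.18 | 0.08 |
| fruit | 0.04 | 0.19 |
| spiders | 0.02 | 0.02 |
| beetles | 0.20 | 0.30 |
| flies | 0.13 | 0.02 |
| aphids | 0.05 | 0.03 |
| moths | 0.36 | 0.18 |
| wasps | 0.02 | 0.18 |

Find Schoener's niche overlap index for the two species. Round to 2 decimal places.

0.59

Σ|p₁ᵢ − p₂ᵢ| = 0.10 + 0.15 + 0.00 + 0.10 + 0.11 + 0.02 + 0.18 + 0.16 = 0.82
D = 1 − ½ × 0.82 = 1 − 0.410 = 0.5900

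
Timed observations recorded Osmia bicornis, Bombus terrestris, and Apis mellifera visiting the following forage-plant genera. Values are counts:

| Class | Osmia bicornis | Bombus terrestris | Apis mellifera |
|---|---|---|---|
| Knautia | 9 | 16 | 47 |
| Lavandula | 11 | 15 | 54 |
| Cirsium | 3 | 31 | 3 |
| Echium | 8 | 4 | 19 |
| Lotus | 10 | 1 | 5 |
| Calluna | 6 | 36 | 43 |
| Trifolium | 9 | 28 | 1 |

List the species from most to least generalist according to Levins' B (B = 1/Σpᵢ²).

Proportions for Osmia bicornis (n=56): 9/56=0.1607, 11/56=0.1964, 3/56=0.0536, 8/56=0.1429, 10/56=0.1786, 6/56=0.1071, 9/56=0.1607
Proportions for Bombus terrestris (n=131): 16/131=0.1221, 15/131=0.1145, 31/131=0.2366, 4/131=0.0305, 1/131=0.0076, 36/131=0.2748, 28/131=0.2137
Proportions for Apis mellifera (n=172): 47/172=0.2733, 54/172=0.3140, 3/172=0.0174, 19/172=0.1105, 5/172=0.0291, 43/172=0.2500, 1/172=0.0058
Σp_bicoᵢ² = 0.1607² + 0.1964² + 0.0536² + 0.1429² + 0.1786² + 0.1071² + 0.1607² = 0.025824 + 0.038573 + 0.002873 + 0.020420 + 0.031898 + 0.011470 + 0.025824 = 0.156882
B_bico = 1 / 0.156882 = 6.3742
Σp_terrᵢ² = 0.1221² + 0.1145² + 0.2366² + 0.0305² + 0.0076² + 0.2748² + 0.2137² = 0.014908 + 0.013110 + 0.055980 + 0.000930 + 0.000058 + 0.075515 + 0.045668 = 0.206169
B_terr = 1 / 0.206169 = 4.8504
Σp_mellᵢ² = 0.2733² + 0.3140² + 0.0174² + 0.1105² + 0.0291² + 0.2500² + 0.0058² = 0.074693 + 0.098596 + 0.000303 + 0.012210 + 0.000847 + 0.062500 + 0.000034 = 0.249183
B_mell = 1 / 0.249183 = 4.0131
Ranking by B (broadest → narrowest): Osmia bicornis (6.37) > Bombus terrestris (4.85) > Apis mellifera (4.01)

Osmia bicornis > Bombus terrestris > Apis mellifera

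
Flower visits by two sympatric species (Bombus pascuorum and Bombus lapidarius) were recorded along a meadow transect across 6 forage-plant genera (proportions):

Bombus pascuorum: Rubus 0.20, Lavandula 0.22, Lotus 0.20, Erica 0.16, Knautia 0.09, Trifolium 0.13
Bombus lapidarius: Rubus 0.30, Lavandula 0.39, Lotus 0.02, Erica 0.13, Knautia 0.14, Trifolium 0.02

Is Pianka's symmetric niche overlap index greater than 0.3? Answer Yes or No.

Yes

Σ p₁ᵢp₂ᵢ = 0.0600 + 0.0858 + 0.0040 + 0.0208 + 0.0126 + 0.0026 = 0.1858
Σp_1ᵢ² = 0.20² + 0.22² + 0.20² + 0.16² + 0.09² + 0.13² = 0.0400 + 0.0484 + 0.0400 + 0.0256 + 0.0081 + 0.0169 = 0.1790
Σp_2ᵢ² = 0.30² + 0.39² + 0.02² + 0.13² + 0.14² + 0.02² = 0.0900 + 0.1521 + 0.0004 + 0.0169 + 0.0196 + 0.0004 = 0.2794
O = 0.1858 / √(0.1790 × 0.2794) = 0.1858 / 0.22363 = 0.8308
O = 0.8308 > 0.3 → Yes.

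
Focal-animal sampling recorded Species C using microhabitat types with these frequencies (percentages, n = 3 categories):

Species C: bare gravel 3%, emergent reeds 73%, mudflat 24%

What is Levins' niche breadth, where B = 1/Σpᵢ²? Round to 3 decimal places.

Convert percentages to proportions (divide by 100).
Σpᵢ² = 0.03² + 0.73² + 0.24² = 0.0009 + 0.5329 + 0.0576 = 0.5914
B = 1 / 0.5914 = 1.69090

1.691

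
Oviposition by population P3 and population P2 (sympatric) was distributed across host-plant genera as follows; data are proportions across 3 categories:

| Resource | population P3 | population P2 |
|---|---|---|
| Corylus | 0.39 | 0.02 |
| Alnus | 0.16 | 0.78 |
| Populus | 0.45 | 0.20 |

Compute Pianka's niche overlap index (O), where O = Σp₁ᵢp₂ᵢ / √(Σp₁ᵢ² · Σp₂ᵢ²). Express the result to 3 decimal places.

0.448

Σ p₁ᵢp₂ᵢ = 0.0078 + 0.1248 + 0.0900 = 0.2226
Σp_1ᵢ² = 0.39² + 0.16² + 0.45² = 0.1521 + 0.0256 + 0.2025 = 0.3802
Σp_2ᵢ² = 0.02² + 0.78² + 0.20² = 0.0004 + 0.6084 + 0.0400 = 0.6488
O = 0.2226 / √(0.3802 × 0.6488) = 0.2226 / 0.496663 = 0.44819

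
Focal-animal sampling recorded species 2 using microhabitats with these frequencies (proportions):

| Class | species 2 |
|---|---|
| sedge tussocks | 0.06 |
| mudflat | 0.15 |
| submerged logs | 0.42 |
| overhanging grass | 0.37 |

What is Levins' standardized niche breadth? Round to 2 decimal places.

Σpᵢ² = 0.06² + 0.15² + 0.42² + 0.37² = 0.0036 + 0.0225 + 0.1764 + 0.1369 = 0.3394
B = 1 / 0.3394 = 2.9464
Bₛ = (B − 1)/(n − 1) = (2.9464 − 1)/(4 − 1) = 1.9464/3 = 0.6488

0.65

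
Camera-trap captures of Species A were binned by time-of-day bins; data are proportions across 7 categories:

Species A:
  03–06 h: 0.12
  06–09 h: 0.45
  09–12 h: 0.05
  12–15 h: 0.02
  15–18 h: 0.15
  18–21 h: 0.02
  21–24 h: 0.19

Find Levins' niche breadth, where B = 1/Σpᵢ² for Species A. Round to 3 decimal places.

Σpᵢ² = 0.12² + 0.45² + 0.05² + 0.02² + 0.15² + 0.02² + 0.19² = 0.0144 + 0.2025 + 0.0025 + 0.0004 + 0.0225 + 0.0004 + 0.0361 = 0.2788
B = 1 / 0.2788 = 3.58680

3.587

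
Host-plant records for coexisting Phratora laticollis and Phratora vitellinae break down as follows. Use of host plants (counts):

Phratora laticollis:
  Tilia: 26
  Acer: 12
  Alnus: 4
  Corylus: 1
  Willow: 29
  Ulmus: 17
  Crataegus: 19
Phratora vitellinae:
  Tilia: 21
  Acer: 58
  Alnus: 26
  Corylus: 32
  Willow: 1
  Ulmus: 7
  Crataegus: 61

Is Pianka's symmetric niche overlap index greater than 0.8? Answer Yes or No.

No

Proportions for Phratora laticollis (n=108): 26/108=0.2407, 12/108=0.1111, 4/108=0.0370, 1/108=0.0093, 29/108=0.2685, 17/108=0.1574, 19/108=0.1759
Proportions for Phratora vitellinae (n=206): 21/206=0.1019, 58/206=0.2816, 26/206=0.1262, 32/206=0.1553, 1/206=0.0049, 7/206=0.0340, 61/206=0.2961
Σ p₁ᵢp₂ᵢ = 0.024527 + 0.031286 + 0.004669 + 0.001444 + 0.001316 + 0.005352 + 0.052084 = 0.120678
Σp_1ᵢ² = 0.2407² + 0.1111² + 0.0370² + 0.0093² + 0.2685² + 0.1574² + 0.1759² = 0.057936 + 0.012343 + 0.001369 + 0.000086 + 0.072092 + 0.024775 + 0.030941 = 0.199542
Σp_2ᵢ² = 0.1019² + 0.2816² + 0.1262² + 0.1553² + 0.0049² + 0.0340² + 0.2961² = 0.010384 + 0.079299 + 0.015926 + 0.024118 + 0.000024 + 0.001156 + 0.087675 = 0.218582
O = 0.120678 / √(0.199542 × 0.218582) = 0.120678 / 0.2088451 = 0.5778
O = 0.5778 < 0.8 → No.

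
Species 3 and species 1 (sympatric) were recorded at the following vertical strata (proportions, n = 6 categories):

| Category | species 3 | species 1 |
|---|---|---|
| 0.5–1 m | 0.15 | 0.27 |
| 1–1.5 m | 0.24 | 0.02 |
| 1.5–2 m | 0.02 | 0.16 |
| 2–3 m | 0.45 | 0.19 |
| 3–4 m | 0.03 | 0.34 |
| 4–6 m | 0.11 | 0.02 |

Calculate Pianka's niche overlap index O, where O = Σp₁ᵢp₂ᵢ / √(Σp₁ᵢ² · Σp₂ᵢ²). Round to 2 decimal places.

0.54

Σ p₁ᵢp₂ᵢ = 0.0405 + 0.0048 + 0.0032 + 0.0855 + 0.0102 + 0.0022 = 0.1464
Σp_1ᵢ² = 0.15² + 0.24² + 0.02² + 0.45² + 0.03² + 0.11² = 0.0225 + 0.0576 + 0.0004 + 0.2025 + 0.0009 + 0.0121 = 0.2960
Σp_2ᵢ² = 0.27² + 0.02² + 0.16² + 0.19² + 0.34² + 0.02² = 0.0729 + 0.0004 + 0.0256 + 0.0361 + 0.1156 + 0.0004 = 0.2510
O = 0.1464 / √(0.2960 × 0.2510) = 0.1464 / 0.27257 = 0.5371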